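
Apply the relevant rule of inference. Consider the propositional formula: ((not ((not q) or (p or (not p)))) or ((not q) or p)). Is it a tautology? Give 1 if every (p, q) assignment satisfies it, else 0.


Check all 4 assignments:
p=0, q=0: 1
p=0, q=1: 0
p=1, q=0: 1
p=1, q=1: 1
Satisfying count = 3/4.
Tautology iff count = 4: no.

0


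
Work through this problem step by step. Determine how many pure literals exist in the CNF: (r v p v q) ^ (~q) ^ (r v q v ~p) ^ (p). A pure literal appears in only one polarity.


Check each variable for pure literal status:
p: mixed (not pure)
q: mixed (not pure)
r: pure positive
Pure literal count = 1

1


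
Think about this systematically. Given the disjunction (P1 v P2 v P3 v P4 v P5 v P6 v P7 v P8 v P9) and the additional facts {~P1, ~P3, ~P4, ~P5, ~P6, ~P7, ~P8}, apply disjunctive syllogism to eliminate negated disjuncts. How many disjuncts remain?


Original disjuncts (9): P1, P2, P3, P4, P5, P6, P7, P8, P9
Negated (eliminate): ~P1, ~P3, ~P4, ~P5, ~P6, ~P7, ~P8
Remaining disjuncts: P2, P9
Count = 9 - 7 = 2

2


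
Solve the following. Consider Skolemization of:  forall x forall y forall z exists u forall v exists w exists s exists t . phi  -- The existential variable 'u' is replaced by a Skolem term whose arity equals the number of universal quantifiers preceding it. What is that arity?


Quantifier prefix: forall x forall y forall z exists u forall v exists w exists s exists t
'u' is existentially quantified at position 4.
Universal variables preceding it: x, y, z
Skolem function arity = 3

3


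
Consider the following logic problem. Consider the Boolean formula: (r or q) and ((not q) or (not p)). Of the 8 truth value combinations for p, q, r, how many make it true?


Evaluate all 8 assignments for p, q, r:
p=0, q=0, r=0: 0
p=0, q=0, r=1: 1
p=0, q=1, r=0: 1
p=0, q=1, r=1: 1
p=1, q=0, r=0: 0
p=1, q=0, r=1: 1
p=1, q=1, r=0: 0
p=1, q=1, r=1: 0
Satisfying count = 4

4


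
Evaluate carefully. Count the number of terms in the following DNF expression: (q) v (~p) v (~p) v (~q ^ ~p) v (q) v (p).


A DNF formula is a disjunction of terms (conjunctions).
Terms are separated by v.
Counting the disjuncts: 6 terms.

6


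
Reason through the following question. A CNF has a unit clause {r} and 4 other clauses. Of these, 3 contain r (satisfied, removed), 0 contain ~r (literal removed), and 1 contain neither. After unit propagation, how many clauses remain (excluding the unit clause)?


Satisfied (removed): 3
Shortened (remain): 0
Unchanged (remain): 1
Remaining = 0 + 1 = 1

1


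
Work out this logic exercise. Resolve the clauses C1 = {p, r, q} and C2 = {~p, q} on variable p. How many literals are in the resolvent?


Remove p from C1 and ~p from C2.
C1 remainder: {r, q}
C2 remainder: {q}
Union (resolvent): {q, r}
Resolvent has 2 literal(s).

2


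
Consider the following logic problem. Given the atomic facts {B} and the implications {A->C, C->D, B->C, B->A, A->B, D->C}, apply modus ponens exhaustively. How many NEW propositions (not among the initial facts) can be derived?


Initial facts: {B}
Apply modus ponens to closure:
  B and B->C  =>  C
  B and B->A  =>  A
  C and C->D  =>  D
Final known: {A, B, C, D}
New propositions: {A, C, D}
Count = 3

3


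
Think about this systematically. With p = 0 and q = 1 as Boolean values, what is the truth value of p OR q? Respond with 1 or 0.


p = 0, q = 1
Operation: p OR q
Evaluate: 0 OR 1 = 1

1


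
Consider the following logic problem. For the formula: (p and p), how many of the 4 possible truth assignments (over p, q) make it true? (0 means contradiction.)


Check all 4 assignments:
p=0, q=0: 0
p=0, q=1: 0
p=1, q=0: 1
p=1, q=1: 1
Count of True = 2

2


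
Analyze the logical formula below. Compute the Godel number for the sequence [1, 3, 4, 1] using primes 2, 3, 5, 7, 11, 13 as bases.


Encode each element as an exponent of the corresponding prime:
  2^1 = 2
  3^3 = 27
  5^4 = 625
  7^1 = 7
Product = 2 * 27 * 625 * 7 = 236250

236250


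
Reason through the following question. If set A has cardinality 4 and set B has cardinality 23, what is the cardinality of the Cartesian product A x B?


The Cartesian product A x B contains all ordered pairs (a, b).
|A x B| = |A| * |B| = 4 * 23 = 92

92


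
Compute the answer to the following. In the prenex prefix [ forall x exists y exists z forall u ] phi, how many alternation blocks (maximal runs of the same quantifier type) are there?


Quantifier-type sequence: A E E A  (A=forall, E=exists)
Group into maximal same-type runs:
  Ax1 | Ex2 | Ax1
Number of blocks = 3

3


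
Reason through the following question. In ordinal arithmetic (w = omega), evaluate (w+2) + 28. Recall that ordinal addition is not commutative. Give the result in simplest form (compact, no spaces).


Compute (w+2) + 28.
Ordinal + is associative but NOT commutative; for finite n>0, n + w = w but w + n stays w+n.
By associativity: (w+2) + 28 = w + (2+28) = w+30.
Result = w+30

w+30


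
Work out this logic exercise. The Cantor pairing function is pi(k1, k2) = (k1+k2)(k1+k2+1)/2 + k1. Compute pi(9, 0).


k1 + k2 = 9
(k1+k2)(k1+k2+1)/2 = 9 * 10 / 2 = 45
pi = 45 + 9 = 54

54


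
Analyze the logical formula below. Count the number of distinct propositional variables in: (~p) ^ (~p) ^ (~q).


Identify each variable that appears in the formula.
Variables found: p, q
Count = 2

2


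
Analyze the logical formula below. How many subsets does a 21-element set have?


The power set of a set with n elements has 2^n elements.
|P(S)| = 2^21 = 2097152

2097152


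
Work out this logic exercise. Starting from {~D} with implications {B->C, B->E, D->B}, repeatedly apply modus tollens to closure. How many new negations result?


Initial negated facts: {~D}
Apply modus tollens to closure:
  (no implication fires)
Final negated: {~D}
New negations: {(none)}
Count = 0

0


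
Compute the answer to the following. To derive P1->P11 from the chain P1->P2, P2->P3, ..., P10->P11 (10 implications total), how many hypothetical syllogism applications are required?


With 10 implications in a chain connecting 11 propositions:
P1->P2, P2->P3, ..., P10->P11
Steps needed = (number of implications) - 1 = 10 - 1 = 9

9


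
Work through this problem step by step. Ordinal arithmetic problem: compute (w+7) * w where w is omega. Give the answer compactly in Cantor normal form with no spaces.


Compute (w+7) * w.
Ordinal * is associative and left-distributive over +, but NOT commutative; for finite n>1, n*w = w but w*n stays w*n.
(w+7) * w = sup{(w+7)*k : k<w} = sup{w*k+7} = w^2 (the +7 tail is absorbed in the limit).
Result = w^2

w^2


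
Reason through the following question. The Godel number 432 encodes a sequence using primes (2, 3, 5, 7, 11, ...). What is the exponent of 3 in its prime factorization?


Factorize 432 by dividing by 3 repeatedly.
Division steps: 3 divides 432 exactly 3 time(s).
Exponent of 3 = 3

3


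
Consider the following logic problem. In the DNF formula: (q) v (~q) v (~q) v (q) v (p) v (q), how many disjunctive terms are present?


A DNF formula is a disjunction of terms (conjunctions).
Terms are separated by v.
Counting the disjuncts: 6 terms.

6


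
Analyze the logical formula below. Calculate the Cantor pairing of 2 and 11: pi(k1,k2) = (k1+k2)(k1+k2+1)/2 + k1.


k1 + k2 = 13
(k1+k2)(k1+k2+1)/2 = 13 * 14 / 2 = 91
pi = 91 + 2 = 93

93


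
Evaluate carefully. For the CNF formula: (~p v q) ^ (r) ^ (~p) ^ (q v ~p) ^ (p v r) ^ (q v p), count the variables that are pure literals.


Check each variable for pure literal status:
p: mixed (not pure)
q: pure positive
r: pure positive
Pure literal count = 2

2


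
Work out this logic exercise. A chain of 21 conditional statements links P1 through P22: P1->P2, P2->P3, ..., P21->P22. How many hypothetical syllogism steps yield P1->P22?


With 21 implications in a chain connecting 22 propositions:
P1->P2, P2->P3, ..., P21->P22
Steps needed = (number of implications) - 1 = 21 - 1 = 20

20


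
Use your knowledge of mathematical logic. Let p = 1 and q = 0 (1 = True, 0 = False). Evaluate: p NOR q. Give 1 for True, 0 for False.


p = 1, q = 0
Operation: p NOR q
Evaluate: 1 NOR 0 = 0

0


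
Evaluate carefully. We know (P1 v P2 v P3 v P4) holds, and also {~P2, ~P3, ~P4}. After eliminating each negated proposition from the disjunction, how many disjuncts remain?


Original disjuncts (4): P1, P2, P3, P4
Negated (eliminate): ~P2, ~P3, ~P4
Remaining disjuncts: P1
Count = 4 - 3 = 1

1


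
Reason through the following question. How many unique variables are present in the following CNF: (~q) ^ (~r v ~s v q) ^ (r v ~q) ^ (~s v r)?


Identify each variable that appears in the formula.
Variables found: q, r, s
Count = 3

3


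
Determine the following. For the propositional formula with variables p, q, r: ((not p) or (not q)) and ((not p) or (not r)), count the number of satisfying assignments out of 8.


Evaluate all 8 assignments for p, q, r:
p=0, q=0, r=0: 1
p=0, q=0, r=1: 1
p=0, q=1, r=0: 1
p=0, q=1, r=1: 1
p=1, q=0, r=0: 1
p=1, q=0, r=1: 0
p=1, q=1, r=0: 0
p=1, q=1, r=1: 0
Satisfying count = 5

5


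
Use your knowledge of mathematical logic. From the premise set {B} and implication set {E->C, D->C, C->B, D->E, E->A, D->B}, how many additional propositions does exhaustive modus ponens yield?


Initial facts: {B}
Apply modus ponens to closure:
  (no implication fires)
Final known: {B}
New propositions: {(none)}
Count = 0

0


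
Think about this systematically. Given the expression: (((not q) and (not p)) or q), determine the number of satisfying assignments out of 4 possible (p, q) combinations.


Check all 4 assignments:
p=0, q=0: 1
p=0, q=1: 1
p=1, q=0: 0
p=1, q=1: 1
Count of True = 3

3


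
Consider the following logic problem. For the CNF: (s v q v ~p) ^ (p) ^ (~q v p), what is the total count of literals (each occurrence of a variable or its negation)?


Counting literals in each clause:
Clause 1: 3 literal(s)
Clause 2: 1 literal(s)
Clause 3: 2 literal(s)
Total = 6

6


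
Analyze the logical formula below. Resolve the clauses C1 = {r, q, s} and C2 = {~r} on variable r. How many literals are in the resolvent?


Remove r from C1 and ~r from C2.
C1 remainder: {q, s}
C2 remainder: {}
Union (resolvent): {q, s}
Resolvent has 2 literal(s).

2


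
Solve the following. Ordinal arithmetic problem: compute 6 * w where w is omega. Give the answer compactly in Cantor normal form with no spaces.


Compute 6 * w.
Ordinal * is associative and left-distributive over +, but NOT commutative; for finite n>1, n*w = w but w*n stays w*n.
For finite n>0, n * w = sup{n*k : k<w} = w. So 6 * w = w.
Result = w

w


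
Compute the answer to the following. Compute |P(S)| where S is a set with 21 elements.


The power set of a set with n elements has 2^n elements.
|P(S)| = 2^21 = 2097152

2097152


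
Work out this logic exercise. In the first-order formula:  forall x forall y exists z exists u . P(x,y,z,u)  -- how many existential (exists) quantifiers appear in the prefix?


Quantifier prefix: forall x forall y exists z exists u
Mark each quantifier type:
  U U E E
Universal count = 2, Existential count = 2
Asked for existential (exists) quantifiers: 2

2


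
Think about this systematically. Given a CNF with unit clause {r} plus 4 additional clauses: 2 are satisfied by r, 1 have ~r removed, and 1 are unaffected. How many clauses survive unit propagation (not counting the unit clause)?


Satisfied (removed): 2
Shortened (remain): 1
Unchanged (remain): 1
Remaining = 1 + 1 = 2

2


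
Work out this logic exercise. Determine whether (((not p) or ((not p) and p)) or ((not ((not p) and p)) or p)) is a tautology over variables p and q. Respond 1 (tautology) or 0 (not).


Check all 4 assignments:
p=0, q=0: 1
p=0, q=1: 1
p=1, q=0: 1
p=1, q=1: 1
Satisfying count = 4/4.
Tautology iff count = 4: yes.

1


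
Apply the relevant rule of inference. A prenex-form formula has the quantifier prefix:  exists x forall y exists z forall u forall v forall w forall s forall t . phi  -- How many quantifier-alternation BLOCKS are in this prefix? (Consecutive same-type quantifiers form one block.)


Quantifier-type sequence: E A E A A A A A  (A=forall, E=exists)
Group into maximal same-type runs:
  Ex1 | Ax1 | Ex1 | Ax5
Number of blocks = 4

4


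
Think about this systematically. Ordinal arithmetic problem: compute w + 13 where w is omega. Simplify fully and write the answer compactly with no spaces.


Compute w + 13.
Ordinal + is associative but NOT commutative; for finite n>0, n + w = w but w + n stays w+n.
w + 13 is already in normal form (a successor ordinal beyond w).
Result = w+13

w+13


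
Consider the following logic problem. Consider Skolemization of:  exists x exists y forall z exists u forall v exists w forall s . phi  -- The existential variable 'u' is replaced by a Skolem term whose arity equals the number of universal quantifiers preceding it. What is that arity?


Quantifier prefix: exists x exists y forall z exists u forall v exists w forall s
'u' is existentially quantified at position 4.
Universal variables preceding it: z
Skolem function arity = 1

1


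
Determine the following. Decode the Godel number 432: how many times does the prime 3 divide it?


Factorize 432 by dividing by 3 repeatedly.
Division steps: 3 divides 432 exactly 3 time(s).
Exponent of 3 = 3

3


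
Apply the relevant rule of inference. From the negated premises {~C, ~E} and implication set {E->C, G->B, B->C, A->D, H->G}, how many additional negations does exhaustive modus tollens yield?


Initial negated facts: {~C, ~E}
Apply modus tollens to closure:
  ~C and B->C  =>  ~B
  ~B and G->B  =>  ~G
  ~G and H->G  =>  ~H
Final negated: {~B, ~C, ~E, ~G, ~H}
New negations: {~B, ~G, ~H}
Count = 3

3


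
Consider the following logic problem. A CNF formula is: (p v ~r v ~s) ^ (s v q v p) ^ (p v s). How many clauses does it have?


A CNF formula is a conjunction of clauses.
Clauses are separated by ^.
Counting the conjuncts: 3 clauses.

3


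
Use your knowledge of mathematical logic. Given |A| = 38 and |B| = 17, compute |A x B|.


The Cartesian product A x B contains all ordered pairs (a, b).
|A x B| = |A| * |B| = 38 * 17 = 646

646


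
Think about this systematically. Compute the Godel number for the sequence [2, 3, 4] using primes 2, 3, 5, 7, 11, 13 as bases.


Encode each element as an exponent of the corresponding prime:
  2^2 = 4
  3^3 = 27
  5^4 = 625
Product = 4 * 27 * 625 = 67500

67500


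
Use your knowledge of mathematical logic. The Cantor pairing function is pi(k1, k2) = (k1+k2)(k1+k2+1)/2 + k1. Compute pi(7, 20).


k1 + k2 = 27
(k1+k2)(k1+k2+1)/2 = 27 * 28 / 2 = 378
pi = 378 + 7 = 385

385


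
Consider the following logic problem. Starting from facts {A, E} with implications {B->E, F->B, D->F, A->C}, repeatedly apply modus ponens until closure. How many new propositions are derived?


Initial facts: {A, E}
Apply modus ponens to closure:
  A and A->C  =>  C
Final known: {A, C, E}
New propositions: {C}
Count = 1

1


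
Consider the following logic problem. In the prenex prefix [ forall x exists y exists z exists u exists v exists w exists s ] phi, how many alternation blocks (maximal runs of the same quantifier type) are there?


Quantifier-type sequence: A E E E E E E  (A=forall, E=exists)
Group into maximal same-type runs:
  Ax1 | Ex6
Number of blocks = 2

2


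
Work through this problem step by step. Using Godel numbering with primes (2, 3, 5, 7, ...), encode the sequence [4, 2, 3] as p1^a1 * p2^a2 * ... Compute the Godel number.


Encode each element as an exponent of the corresponding prime:
  2^4 = 16
  3^2 = 9
  5^3 = 125
Product = 16 * 9 * 125 = 18000

18000


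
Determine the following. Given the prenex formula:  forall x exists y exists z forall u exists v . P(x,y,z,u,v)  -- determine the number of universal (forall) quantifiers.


Quantifier prefix: forall x exists y exists z forall u exists v
Mark each quantifier type:
  U E E U E
Universal count = 2, Existential count = 3
Asked for universal (forall) quantifiers: 2

2


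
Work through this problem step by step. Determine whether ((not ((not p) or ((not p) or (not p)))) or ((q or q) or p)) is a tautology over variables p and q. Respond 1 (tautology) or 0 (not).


Check all 4 assignments:
p=0, q=0: 0
p=0, q=1: 1
p=1, q=0: 1
p=1, q=1: 1
Satisfying count = 3/4.
Tautology iff count = 4: no.

0


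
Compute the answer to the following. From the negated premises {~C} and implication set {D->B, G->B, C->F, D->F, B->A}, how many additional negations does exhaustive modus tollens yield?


Initial negated facts: {~C}
Apply modus tollens to closure:
  (no implication fires)
Final negated: {~C}
New negations: {(none)}
Count = 0

0


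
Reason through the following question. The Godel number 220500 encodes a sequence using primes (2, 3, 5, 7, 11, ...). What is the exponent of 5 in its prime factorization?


Factorize 220500 by dividing by 5 repeatedly.
Division steps: 5 divides 220500 exactly 3 time(s).
Exponent of 5 = 3

3


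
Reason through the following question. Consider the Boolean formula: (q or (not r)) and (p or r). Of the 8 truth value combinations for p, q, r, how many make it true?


Evaluate all 8 assignments for p, q, r:
p=0, q=0, r=0: 0
p=0, q=0, r=1: 0
p=0, q=1, r=0: 0
p=0, q=1, r=1: 1
p=1, q=0, r=0: 1
p=1, q=0, r=1: 0
p=1, q=1, r=0: 1
p=1, q=1, r=1: 1
Satisfying count = 4

4


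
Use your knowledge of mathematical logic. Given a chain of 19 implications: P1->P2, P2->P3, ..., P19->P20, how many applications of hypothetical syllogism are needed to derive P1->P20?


With 19 implications in a chain connecting 20 propositions:
P1->P2, P2->P3, ..., P19->P20
Steps needed = (number of implications) - 1 = 19 - 1 = 18

18


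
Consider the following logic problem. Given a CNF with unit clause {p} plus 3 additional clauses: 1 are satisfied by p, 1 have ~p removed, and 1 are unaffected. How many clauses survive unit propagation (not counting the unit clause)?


Satisfied (removed): 1
Shortened (remain): 1
Unchanged (remain): 1
Remaining = 1 + 1 = 2

2


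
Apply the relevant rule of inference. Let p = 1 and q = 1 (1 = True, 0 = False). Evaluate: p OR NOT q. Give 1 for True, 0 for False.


p = 1, q = 1
Operation: p OR NOT q
Evaluate: 1 OR NOT 1 = 1

1


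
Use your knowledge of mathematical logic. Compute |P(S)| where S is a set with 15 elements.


The power set of a set with n elements has 2^n elements.
|P(S)| = 2^15 = 32768

32768


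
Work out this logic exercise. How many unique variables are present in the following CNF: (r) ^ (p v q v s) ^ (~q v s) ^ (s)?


Identify each variable that appears in the formula.
Variables found: p, q, r, s
Count = 4

4


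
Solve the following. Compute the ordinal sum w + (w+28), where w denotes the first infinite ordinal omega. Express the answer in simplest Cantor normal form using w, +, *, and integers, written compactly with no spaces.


Compute w + (w+28).
Ordinal + is associative but NOT commutative; for finite n>0, n + w = w but w + n stays w+n.
w + (w+28) = (w+w) + 28 = w*2+28.
Result = w*2+28

w*2+28


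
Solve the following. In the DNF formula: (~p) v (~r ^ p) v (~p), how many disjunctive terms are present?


A DNF formula is a disjunction of terms (conjunctions).
Terms are separated by v.
Counting the disjuncts: 3 terms.

3


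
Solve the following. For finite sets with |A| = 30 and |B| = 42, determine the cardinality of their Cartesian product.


The Cartesian product A x B contains all ordered pairs (a, b).
|A x B| = |A| * |B| = 30 * 42 = 1260

1260


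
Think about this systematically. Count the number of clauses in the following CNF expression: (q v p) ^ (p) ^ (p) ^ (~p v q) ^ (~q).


A CNF formula is a conjunction of clauses.
Clauses are separated by ^.
Counting the conjuncts: 5 clauses.

5


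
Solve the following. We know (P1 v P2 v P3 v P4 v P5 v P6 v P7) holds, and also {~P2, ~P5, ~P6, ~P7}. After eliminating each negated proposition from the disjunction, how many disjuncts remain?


Original disjuncts (7): P1, P2, P3, P4, P5, P6, P7
Negated (eliminate): ~P2, ~P5, ~P6, ~P7
Remaining disjuncts: P1, P3, P4
Count = 7 - 4 = 3

3


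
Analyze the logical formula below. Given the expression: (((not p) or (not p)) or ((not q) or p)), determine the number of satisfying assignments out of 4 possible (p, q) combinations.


Check all 4 assignments:
p=0, q=0: 1
p=0, q=1: 1
p=1, q=0: 1
p=1, q=1: 1
Count of True = 4

4


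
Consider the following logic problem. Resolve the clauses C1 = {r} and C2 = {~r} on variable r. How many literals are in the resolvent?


Remove r from C1 and ~r from C2.
C1 remainder: {}
C2 remainder: {}
Union (resolvent): {} (empty clause)
Resolvent has 0 literal(s).

0


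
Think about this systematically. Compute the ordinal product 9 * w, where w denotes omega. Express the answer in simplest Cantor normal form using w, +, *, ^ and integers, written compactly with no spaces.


Compute 9 * w.
Ordinal * is associative and left-distributive over +, but NOT commutative; for finite n>1, n*w = w but w*n stays w*n.
For finite n>0, n * w = sup{n*k : k<w} = w. So 9 * w = w.
Result = w

w


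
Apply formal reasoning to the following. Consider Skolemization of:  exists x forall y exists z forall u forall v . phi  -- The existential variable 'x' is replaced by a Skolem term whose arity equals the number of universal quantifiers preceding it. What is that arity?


Quantifier prefix: exists x forall y exists z forall u forall v
'x' is existentially quantified at position 1.
No universal quantifiers precede it.
Skolem function arity = 0 (a Skolem constant)

0


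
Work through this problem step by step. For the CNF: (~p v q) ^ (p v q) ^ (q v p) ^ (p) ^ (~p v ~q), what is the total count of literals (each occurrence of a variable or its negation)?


Counting literals in each clause:
Clause 1: 2 literal(s)
Clause 2: 2 literal(s)
Clause 3: 2 literal(s)
Clause 4: 1 literal(s)
Clause 5: 2 literal(s)
Total = 9

9


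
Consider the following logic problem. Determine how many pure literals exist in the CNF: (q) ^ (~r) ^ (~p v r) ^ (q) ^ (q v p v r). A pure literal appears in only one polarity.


Check each variable for pure literal status:
p: mixed (not pure)
q: pure positive
r: mixed (not pure)
Pure literal count = 1

1


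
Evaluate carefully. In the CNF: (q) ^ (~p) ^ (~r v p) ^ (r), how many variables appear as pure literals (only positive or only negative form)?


Check each variable for pure literal status:
p: mixed (not pure)
q: pure positive
r: mixed (not pure)
Pure literal count = 1

1


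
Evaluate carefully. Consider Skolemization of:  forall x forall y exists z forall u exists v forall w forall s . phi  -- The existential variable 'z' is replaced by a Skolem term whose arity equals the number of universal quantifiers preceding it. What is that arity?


Quantifier prefix: forall x forall y exists z forall u exists v forall w forall s
'z' is existentially quantified at position 3.
Universal variables preceding it: x, y
Skolem function arity = 2

2


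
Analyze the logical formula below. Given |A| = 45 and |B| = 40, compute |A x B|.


The Cartesian product A x B contains all ordered pairs (a, b).
|A x B| = |A| * |B| = 45 * 40 = 1800

1800


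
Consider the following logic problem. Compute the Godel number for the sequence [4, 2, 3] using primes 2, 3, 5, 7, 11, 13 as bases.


Encode each element as an exponent of the corresponding prime:
  2^4 = 16
  3^2 = 9
  5^3 = 125
Product = 16 * 9 * 125 = 18000

18000


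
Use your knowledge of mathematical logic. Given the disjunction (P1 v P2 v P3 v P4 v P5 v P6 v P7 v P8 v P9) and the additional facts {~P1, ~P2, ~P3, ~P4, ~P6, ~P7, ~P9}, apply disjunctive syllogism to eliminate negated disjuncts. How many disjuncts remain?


Original disjuncts (9): P1, P2, P3, P4, P5, P6, P7, P8, P9
Negated (eliminate): ~P1, ~P2, ~P3, ~P4, ~P6, ~P7, ~P9
Remaining disjuncts: P5, P8
Count = 9 - 7 = 2

2


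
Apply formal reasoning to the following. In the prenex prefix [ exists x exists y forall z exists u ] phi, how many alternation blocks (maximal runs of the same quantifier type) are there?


Quantifier-type sequence: E E A E  (A=forall, E=exists)
Group into maximal same-type runs:
  Ex2 | Ax1 | Ex1
Number of blocks = 3

3


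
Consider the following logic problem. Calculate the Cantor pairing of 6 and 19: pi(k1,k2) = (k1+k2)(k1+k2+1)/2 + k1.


k1 + k2 = 25
(k1+k2)(k1+k2+1)/2 = 25 * 26 / 2 = 325
pi = 325 + 6 = 331

331


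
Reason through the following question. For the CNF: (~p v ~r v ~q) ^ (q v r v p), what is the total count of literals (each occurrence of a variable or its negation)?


Counting literals in each clause:
Clause 1: 3 literal(s)
Clause 2: 3 literal(s)
Total = 6

6


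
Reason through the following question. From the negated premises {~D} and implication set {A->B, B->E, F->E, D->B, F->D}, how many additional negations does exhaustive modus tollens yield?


Initial negated facts: {~D}
Apply modus tollens to closure:
  ~D and F->D  =>  ~F
Final negated: {~D, ~F}
New negations: {~F}
Count = 1

1


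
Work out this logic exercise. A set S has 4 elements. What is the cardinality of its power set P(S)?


The power set of a set with n elements has 2^n elements.
|P(S)| = 2^4 = 16

16


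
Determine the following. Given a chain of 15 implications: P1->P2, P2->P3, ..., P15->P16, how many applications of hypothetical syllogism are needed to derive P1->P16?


With 15 implications in a chain connecting 16 propositions:
P1->P2, P2->P3, ..., P15->P16
Steps needed = (number of implications) - 1 = 15 - 1 = 14

14


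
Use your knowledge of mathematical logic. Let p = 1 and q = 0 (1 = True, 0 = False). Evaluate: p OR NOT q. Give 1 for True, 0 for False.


p = 1, q = 0
Operation: p OR NOT q
Evaluate: 1 OR NOT 0 = 1

1


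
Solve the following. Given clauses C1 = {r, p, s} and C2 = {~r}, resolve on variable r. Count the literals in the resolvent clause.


Remove r from C1 and ~r from C2.
C1 remainder: {p, s}
C2 remainder: {}
Union (resolvent): {p, s}
Resolvent has 2 literal(s).

2


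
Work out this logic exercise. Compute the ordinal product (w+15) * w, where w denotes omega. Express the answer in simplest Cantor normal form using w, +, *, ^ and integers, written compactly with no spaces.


Compute (w+15) * w.
Ordinal * is associative and left-distributive over +, but NOT commutative; for finite n>1, n*w = w but w*n stays w*n.
(w+15) * w = sup{(w+15)*k : k<w} = sup{w*k+15} = w^2 (the +15 tail is absorbed in the limit).
Result = w^2

w^2


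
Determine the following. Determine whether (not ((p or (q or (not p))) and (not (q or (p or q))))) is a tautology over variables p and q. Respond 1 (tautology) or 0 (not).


Check all 4 assignments:
p=0, q=0: 0
p=0, q=1: 1
p=1, q=0: 1
p=1, q=1: 1
Satisfying count = 3/4.
Tautology iff count = 4: no.

0


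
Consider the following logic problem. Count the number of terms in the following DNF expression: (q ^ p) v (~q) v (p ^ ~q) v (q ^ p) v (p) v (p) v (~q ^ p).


A DNF formula is a disjunction of terms (conjunctions).
Terms are separated by v.
Counting the disjuncts: 7 terms.

7


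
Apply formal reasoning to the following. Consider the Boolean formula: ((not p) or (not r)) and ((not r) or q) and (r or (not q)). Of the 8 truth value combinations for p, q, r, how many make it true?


Evaluate all 8 assignments for p, q, r:
p=0, q=0, r=0: 1
p=0, q=0, r=1: 0
p=0, q=1, r=0: 0
p=0, q=1, r=1: 1
p=1, q=0, r=0: 1
p=1, q=0, r=1: 0
p=1, q=1, r=0: 0
p=1, q=1, r=1: 0
Satisfying count = 3

3


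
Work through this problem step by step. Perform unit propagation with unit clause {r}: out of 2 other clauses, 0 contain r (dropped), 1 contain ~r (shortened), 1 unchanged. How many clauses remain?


Satisfied (removed): 0
Shortened (remain): 1
Unchanged (remain): 1
Remaining = 1 + 1 = 2

2


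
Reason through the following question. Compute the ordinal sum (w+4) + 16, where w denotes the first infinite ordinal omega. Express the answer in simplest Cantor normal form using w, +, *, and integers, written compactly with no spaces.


Compute (w+4) + 16.
Ordinal + is associative but NOT commutative; for finite n>0, n + w = w but w + n stays w+n.
By associativity: (w+4) + 16 = w + (4+16) = w+20.
Result = w+20

w+20


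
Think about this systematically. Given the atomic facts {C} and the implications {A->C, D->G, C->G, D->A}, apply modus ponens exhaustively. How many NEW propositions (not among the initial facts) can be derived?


Initial facts: {C}
Apply modus ponens to closure:
  C and C->G  =>  G
Final known: {C, G}
New propositions: {G}
Count = 1

1


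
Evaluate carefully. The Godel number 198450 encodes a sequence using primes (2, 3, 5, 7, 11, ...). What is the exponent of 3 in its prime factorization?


Factorize 198450 by dividing by 3 repeatedly.
Division steps: 3 divides 198450 exactly 4 time(s).
Exponent of 3 = 4

4


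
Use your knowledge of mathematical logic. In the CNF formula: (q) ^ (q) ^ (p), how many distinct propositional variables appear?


Identify each variable that appears in the formula.
Variables found: p, q
Count = 2

2


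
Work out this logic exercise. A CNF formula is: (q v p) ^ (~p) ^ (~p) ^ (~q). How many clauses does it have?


A CNF formula is a conjunction of clauses.
Clauses are separated by ^.
Counting the conjuncts: 4 clauses.

4


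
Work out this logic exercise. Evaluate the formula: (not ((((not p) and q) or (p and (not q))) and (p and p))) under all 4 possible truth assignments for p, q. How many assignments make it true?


Check all 4 assignments:
p=0, q=0: 1
p=0, q=1: 1
p=1, q=0: 0
p=1, q=1: 1
Count of True = 3

3


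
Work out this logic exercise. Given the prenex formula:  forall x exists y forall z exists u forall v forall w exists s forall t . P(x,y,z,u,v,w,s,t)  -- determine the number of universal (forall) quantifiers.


Quantifier prefix: forall x exists y forall z exists u forall v forall w exists s forall t
Mark each quantifier type:
  U E U E U U E U
Universal count = 5, Existential count = 3
Asked for universal (forall) quantifiers: 5

5


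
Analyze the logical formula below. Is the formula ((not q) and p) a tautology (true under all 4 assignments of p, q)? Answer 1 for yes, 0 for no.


Check all 4 assignments:
p=0, q=0: 0
p=0, q=1: 0
p=1, q=0: 1
p=1, q=1: 0
Satisfying count = 1/4.
Tautology iff count = 4: no.

0


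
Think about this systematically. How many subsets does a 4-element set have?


The power set of a set with n elements has 2^n elements.
|P(S)| = 2^4 = 16

16


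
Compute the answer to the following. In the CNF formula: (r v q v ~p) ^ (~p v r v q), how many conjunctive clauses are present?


A CNF formula is a conjunction of clauses.
Clauses are separated by ^.
Counting the conjuncts: 2 clauses.

2


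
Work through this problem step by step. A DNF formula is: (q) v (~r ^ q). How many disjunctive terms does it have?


A DNF formula is a disjunction of terms (conjunctions).
Terms are separated by v.
Counting the disjuncts: 2 terms.

2


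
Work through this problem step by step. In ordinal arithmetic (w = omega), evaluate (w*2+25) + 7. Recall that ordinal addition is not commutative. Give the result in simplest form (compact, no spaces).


Compute (w*2+25) + 7.
Ordinal + is associative but NOT commutative; for finite n>0, n + w = w but w + n stays w+n.
By associativity: (w*2+25) + 7 = w*2 + (25+7) = w*2+32.
Result = w*2+32

w*2+32


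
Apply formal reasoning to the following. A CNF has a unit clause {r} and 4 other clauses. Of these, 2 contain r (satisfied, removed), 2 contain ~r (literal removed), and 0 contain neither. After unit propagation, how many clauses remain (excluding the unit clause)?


Satisfied (removed): 2
Shortened (remain): 2
Unchanged (remain): 0
Remaining = 2 + 0 = 2

2


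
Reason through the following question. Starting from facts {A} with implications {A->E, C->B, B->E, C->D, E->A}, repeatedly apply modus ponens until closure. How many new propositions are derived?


Initial facts: {A}
Apply modus ponens to closure:
  A and A->E  =>  E
Final known: {A, E}
New propositions: {E}
Count = 1

1


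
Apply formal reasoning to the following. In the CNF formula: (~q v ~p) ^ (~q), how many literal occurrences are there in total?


Counting literals in each clause:
Clause 1: 2 literal(s)
Clause 2: 1 literal(s)
Total = 3

3


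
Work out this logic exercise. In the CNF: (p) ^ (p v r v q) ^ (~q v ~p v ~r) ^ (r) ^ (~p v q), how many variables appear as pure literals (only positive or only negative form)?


Check each variable for pure literal status:
p: mixed (not pure)
q: mixed (not pure)
r: mixed (not pure)
Pure literal count = 0

0


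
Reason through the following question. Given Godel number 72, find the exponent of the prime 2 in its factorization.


Factorize 72 by dividing by 2 repeatedly.
Division steps: 2 divides 72 exactly 3 time(s).
Exponent of 2 = 3

3


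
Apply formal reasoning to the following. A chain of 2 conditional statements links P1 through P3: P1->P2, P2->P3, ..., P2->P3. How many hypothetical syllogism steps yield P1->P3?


With 2 implications in a chain connecting 3 propositions:
P1->P2, P2->P3, ..., P2->P3
Steps needed = (number of implications) - 1 = 2 - 1 = 1

1


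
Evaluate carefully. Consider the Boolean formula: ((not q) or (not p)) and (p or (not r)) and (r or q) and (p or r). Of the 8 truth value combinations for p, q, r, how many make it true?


Evaluate all 8 assignments for p, q, r:
p=0, q=0, r=0: 0
p=0, q=0, r=1: 0
p=0, q=1, r=0: 0
p=0, q=1, r=1: 0
p=1, q=0, r=0: 0
p=1, q=0, r=1: 1
p=1, q=1, r=0: 0
p=1, q=1, r=1: 0
Satisfying count = 1

1


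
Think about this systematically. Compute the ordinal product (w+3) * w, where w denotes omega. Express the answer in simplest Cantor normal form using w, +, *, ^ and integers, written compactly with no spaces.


Compute (w+3) * w.
Ordinal * is associative and left-distributive over +, but NOT commutative; for finite n>1, n*w = w but w*n stays w*n.
(w+3) * w = sup{(w+3)*k : k<w} = sup{w*k+3} = w^2 (the +3 tail is absorbed in the limit).
Result = w^2

w^2


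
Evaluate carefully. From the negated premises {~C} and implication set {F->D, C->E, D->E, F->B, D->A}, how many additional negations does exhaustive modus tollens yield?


Initial negated facts: {~C}
Apply modus tollens to closure:
  (no implication fires)
Final negated: {~C}
New negations: {(none)}
Count = 0

0


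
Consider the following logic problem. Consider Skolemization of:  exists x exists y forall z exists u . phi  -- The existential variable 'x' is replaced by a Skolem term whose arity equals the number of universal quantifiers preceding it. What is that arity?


Quantifier prefix: exists x exists y forall z exists u
'x' is existentially quantified at position 1.
No universal quantifiers precede it.
Skolem function arity = 0 (a Skolem constant)

0


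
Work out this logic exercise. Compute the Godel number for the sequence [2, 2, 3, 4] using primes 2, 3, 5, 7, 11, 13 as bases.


Encode each element as an exponent of the corresponding prime:
  2^2 = 4
  3^2 = 9
  5^3 = 125
  7^4 = 2401
Product = 4 * 9 * 125 * 2401 = 10804500

10804500


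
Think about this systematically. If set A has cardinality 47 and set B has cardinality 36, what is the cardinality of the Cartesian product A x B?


The Cartesian product A x B contains all ordered pairs (a, b).
|A x B| = |A| * |B| = 47 * 36 = 1692

1692


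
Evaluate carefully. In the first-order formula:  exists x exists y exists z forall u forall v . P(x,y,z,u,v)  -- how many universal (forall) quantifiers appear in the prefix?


Quantifier prefix: exists x exists y exists z forall u forall v
Mark each quantifier type:
  E E E U U
Universal count = 2, Existential count = 3
Asked for universal (forall) quantifiers: 2

2


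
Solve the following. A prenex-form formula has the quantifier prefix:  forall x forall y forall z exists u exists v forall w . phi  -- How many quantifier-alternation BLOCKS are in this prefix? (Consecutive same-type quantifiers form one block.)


Quantifier-type sequence: A A A E E A  (A=forall, E=exists)
Group into maximal same-type runs:
  Ax3 | Ex2 | Ax1
Number of blocks = 3

3


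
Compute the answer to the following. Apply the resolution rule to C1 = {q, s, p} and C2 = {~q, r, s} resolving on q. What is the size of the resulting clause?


Remove q from C1 and ~q from C2.
C1 remainder: {s, p}
C2 remainder: {r, s}
Union (resolvent): {p, r, s}
Resolvent has 3 literal(s).

3


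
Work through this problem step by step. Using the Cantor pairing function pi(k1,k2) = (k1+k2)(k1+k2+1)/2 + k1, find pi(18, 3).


k1 + k2 = 21
(k1+k2)(k1+k2+1)/2 = 21 * 22 / 2 = 231
pi = 231 + 18 = 249

249


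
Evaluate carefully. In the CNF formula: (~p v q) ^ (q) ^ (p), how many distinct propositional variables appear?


Identify each variable that appears in the formula.
Variables found: p, q
Count = 2

2


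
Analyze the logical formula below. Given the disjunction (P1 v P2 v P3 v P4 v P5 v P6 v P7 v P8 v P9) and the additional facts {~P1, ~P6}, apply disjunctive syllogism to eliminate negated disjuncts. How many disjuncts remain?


Original disjuncts (9): P1, P2, P3, P4, P5, P6, P7, P8, P9
Negated (eliminate): ~P1, ~P6
Remaining disjuncts: P2, P3, P4, P5, P7, P8, P9
Count = 9 - 2 = 7

7


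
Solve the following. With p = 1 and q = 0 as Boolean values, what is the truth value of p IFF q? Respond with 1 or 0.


p = 1, q = 0
Operation: p IFF q
Evaluate: 1 IFF 0 = 0

0


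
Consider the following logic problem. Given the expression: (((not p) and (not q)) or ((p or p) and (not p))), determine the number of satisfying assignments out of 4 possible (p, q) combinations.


Check all 4 assignments:
p=0, q=0: 1
p=0, q=1: 0
p=1, q=0: 0
p=1, q=1: 0
Count of True = 1

1


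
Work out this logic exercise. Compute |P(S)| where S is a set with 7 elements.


The power set of a set with n elements has 2^n elements.
|P(S)| = 2^7 = 128

128


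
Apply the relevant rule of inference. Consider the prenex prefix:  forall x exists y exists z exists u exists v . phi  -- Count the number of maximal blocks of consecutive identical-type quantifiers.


Quantifier-type sequence: A E E E E  (A=forall, E=exists)
Group into maximal same-type runs:
  Ax1 | Ex4
Number of blocks = 2

2


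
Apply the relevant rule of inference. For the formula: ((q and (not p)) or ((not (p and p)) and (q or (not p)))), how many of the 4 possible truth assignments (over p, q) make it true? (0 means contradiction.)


Check all 4 assignments:
p=0, q=0: 1
p=0, q=1: 1
p=1, q=0: 0
p=1, q=1: 0
Count of True = 2

2


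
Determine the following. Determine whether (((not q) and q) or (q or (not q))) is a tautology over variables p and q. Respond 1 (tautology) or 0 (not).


Check all 4 assignments:
p=0, q=0: 1
p=0, q=1: 1
p=1, q=0: 1
p=1, q=1: 1
Satisfying count = 4/4.
Tautology iff count = 4: yes.

1


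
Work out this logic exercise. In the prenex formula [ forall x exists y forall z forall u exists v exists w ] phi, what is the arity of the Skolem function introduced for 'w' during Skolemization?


Quantifier prefix: forall x exists y forall z forall u exists v exists w
'w' is existentially quantified at position 6.
Universal variables preceding it: x, z, u
Skolem function arity = 3

3


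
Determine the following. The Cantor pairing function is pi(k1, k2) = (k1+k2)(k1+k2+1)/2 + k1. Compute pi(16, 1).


k1 + k2 = 17
(k1+k2)(k1+k2+1)/2 = 17 * 18 / 2 = 153
pi = 153 + 16 = 169

169
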